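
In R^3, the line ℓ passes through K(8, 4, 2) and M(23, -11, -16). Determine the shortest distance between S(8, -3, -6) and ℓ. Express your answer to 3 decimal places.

A direction vector for ℓ is M − K = (15, -15, -18).
Taking (8, 4, 2) on ℓ with direction v = (15, -15, -18): w = S − (8, 4, 2) = (0, -7, -8), and w × v = (6, -120, 105).
Distance = |w × v| / |v| = √25461 / √774 ≈ 5.735.

5.735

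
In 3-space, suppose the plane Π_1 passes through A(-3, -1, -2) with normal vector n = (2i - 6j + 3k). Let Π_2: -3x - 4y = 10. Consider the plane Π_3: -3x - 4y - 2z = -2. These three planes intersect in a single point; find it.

Π_1: n·r = n·A gives 2x - 6y + 3z = -6.
Solving the 3×3 linear system 2x - 6y + 3z = -6, -3x - 4y = 10, -3x - 4y - 2z = -2 (e.g. by elimination or Cramer's rule, determinant = 52) gives (-6, 2, 6).

(-6, 2, 6)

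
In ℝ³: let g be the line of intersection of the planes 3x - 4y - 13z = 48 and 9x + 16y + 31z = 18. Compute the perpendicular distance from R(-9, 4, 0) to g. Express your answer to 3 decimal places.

Direction of g: (3, -4, -13) × (9, 16, 31) = (84, -210, 84).
A point on g: solving the two plane equations with x = 9 gives (9, -2, -1).
Taking (9, -2, -1) on g with direction v = (84, -210, 84): w = R − (9, -2, -1) = (-18, 6, 1), and w × v = (714, 1596, 3276).
Distance = |w × v| / |v| = √13789188 / √58212 ≈ 15.391.

15.391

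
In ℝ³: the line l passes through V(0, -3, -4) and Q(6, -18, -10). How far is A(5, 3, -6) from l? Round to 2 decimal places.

A direction vector for l is Q − V = (6, -15, -6).
Taking (0, -3, -4) on l with direction v = (6, -15, -6): w = A − (0, -3, -4) = (5, 6, -2), and w × v = (-66, 18, -111).
Distance = |w × v| / |v| = √17001 / √297 ≈ 7.57.

7.57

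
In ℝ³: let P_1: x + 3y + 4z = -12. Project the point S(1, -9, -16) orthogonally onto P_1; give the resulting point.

(4, 0, -4)

Foot = S − λn with λ = (n·S − d)/|n|² = (-90 − (-12))/26 = -3.
Foot = (1, -9, -16) − (-3)·(1, 3, 4) = (4, 0, -4).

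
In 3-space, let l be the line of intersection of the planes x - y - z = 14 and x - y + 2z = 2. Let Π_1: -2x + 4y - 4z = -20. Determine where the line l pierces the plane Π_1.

(2, -8, -4)

Direction of l: (1, -1, -1) × (1, -1, 2) = (-3, -3, 0).
A point on l: solving the two plane equations with x = -3 gives (-3, -13, -4).
Substitute r = (-3, -13, -4) + t(-3, -3, 0) into the plane: -30 + (-6)t = -20, so t = -5/3.
Intersection: (-3, -13, -4) + (-5/3)·(-3, -3, 0) = (2, -8, -4).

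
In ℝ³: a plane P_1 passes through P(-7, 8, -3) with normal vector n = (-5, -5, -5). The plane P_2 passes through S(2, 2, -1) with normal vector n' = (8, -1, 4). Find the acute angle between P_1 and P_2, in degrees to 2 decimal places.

45.12

P_1: n·r = n·P gives -5x - 5y - 5z = 10.
P_2: n'·r = n'·S gives 8x - y + 4z = 10.
cos θ = |n₁·n₂| / (|n₁||n₂|) = |-55| / (√75 · √81).
θ = arccos(0.70565) ≈ 45.12°.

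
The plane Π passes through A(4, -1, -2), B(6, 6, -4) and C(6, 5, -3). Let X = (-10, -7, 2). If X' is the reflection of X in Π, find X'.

AB = (2, 7, -2), AC = (2, 6, -1); a normal to Π is AB × AC = (5, -2, -2).
Using A: Π has equation 5x - 2y - 2z = 26.
λ = (n·X − d)/|n|² = (-40 − 26)/33 = -2.
Reflection = X − 2λn = (-10, -7, 2) − (-4)·(5, -2, -2) = (10, -15, -6).

(10, -15, -6)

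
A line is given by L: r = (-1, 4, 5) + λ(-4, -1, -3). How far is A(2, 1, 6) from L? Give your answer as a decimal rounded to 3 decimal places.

3.669

Taking (-1, 4, 5) on L with direction v = (-4, -1, -3): w = A − (-1, 4, 5) = (3, -3, 1), and w × v = (10, 5, -15).
Distance = |w × v| / |v| = √350 / √26 ≈ 3.669.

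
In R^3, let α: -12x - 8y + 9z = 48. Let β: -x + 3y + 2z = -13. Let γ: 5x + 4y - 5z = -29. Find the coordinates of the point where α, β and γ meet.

(3, -6, 4)

Solving the 3×3 linear system -12x - 8y + 9z = 48, -x + 3y + 2z = -13, 5x + 4y - 5z = -29 (e.g. by elimination or Cramer's rule, determinant = 65) gives (3, -6, 4).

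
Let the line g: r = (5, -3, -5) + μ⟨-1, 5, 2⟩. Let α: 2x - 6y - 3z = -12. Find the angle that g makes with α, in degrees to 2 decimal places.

sin θ = |n·v| / (|n||v|) = |-38| / (√49 · √30) = 0.99112.
θ ≈ 82.36°.

82.36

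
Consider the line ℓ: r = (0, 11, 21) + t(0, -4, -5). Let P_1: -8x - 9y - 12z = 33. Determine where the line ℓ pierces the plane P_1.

Substitute r = (0, 11, 21) + t(0, -4, -5) into the plane: -351 + 96t = 33, so t = 4.
Intersection: (0, 11, 21) + 4·(0, -4, -5) = (0, -5, 1).

(0, -5, 1)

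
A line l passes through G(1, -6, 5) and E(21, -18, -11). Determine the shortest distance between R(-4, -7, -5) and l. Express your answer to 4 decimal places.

A direction vector for l is E − G = (20, -12, -16).
Taking (1, -6, 5) on l with direction v = (20, -12, -16): w = R − (1, -6, 5) = (-5, -1, -10), and w × v = (-104, -280, 80).
Distance = |w × v| / |v| = √95616 / √800 ≈ 10.9325.

10.9325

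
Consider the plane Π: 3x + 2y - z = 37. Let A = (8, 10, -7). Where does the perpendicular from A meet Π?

Foot = A − λn with λ = (n·A − d)/|n|² = (51 − 37)/14 = 1.
Foot = (8, 10, -7) − 1·(3, 2, -1) = (5, 8, -6).

(5, 8, -6)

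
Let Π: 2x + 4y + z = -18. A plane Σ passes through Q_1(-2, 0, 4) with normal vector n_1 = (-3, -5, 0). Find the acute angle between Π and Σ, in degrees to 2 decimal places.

13.34

Σ: n_1·r = n_1·Q_1 gives -3x - 5y = 6.
cos θ = |n₁·n₂| / (|n₁||n₂|) = |-26| / (√21 · √34).
θ = arccos(0.97303) ≈ 13.34°.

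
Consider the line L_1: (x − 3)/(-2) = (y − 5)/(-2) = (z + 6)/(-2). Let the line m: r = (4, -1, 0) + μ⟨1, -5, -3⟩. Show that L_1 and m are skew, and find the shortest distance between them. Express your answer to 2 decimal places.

7.75

L_1 has direction (-2, -2, -2) through (3, 5, -6).
Common perpendicular direction n = (-2, -2, -2) × (1, -5, -3) = (-4, -8, 12).
With w = (4, -1, 0) − (3, 5, -6) = (1, -6, 6), w · n = 116.
Since n ≠ 0 the lines are not parallel, and w · n = 116 ≠ 0 so they do not intersect; hence they are skew.
Distance = |w · n| / |n| = |116| / √224 ≈ 7.75.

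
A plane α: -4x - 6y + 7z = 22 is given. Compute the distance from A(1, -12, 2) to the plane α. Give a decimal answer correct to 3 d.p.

5.970

n·A − d = (-4)·(1) + (-6)·(-12) + (7)·(2) − 22 = 60; |n| = √101.
Distance = |60| / √101 = 60/√101 ≈ 5.970.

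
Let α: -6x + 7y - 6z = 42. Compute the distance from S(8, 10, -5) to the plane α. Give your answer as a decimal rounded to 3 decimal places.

0.909

n·S − d = (-6)·(8) + (7)·(10) + (-6)·(-5) − 42 = 10; |n| = √121.
Distance = |10| / √121 = 10/√121 ≈ 0.909.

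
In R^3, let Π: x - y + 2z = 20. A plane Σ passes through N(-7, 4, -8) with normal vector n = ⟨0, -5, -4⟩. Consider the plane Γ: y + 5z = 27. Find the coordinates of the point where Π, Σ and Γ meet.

Σ: n·r = n·N gives -5y - 4z = 12.
Solving the 3×3 linear system x - y + 2z = 20, -5y - 4z = 12, y + 5z = 27 (e.g. by elimination or Cramer's rule, determinant = -21) gives (-2, -8, 7).

(-2, -8, 7)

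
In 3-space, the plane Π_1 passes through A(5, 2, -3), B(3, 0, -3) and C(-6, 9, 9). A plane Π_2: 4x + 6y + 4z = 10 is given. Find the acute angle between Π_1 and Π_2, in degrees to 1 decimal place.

AB = (-2, -2, 0), AC = (-11, 7, 12); a normal to Π_1 is AB × AC = (-24, 24, -36).
Using A: Π_1 has equation -24x + 24y - 36z = 36.
cos θ = |n₁·n₂| / (|n₁||n₂|) = |-96| / (√2448 · √68).
θ = arccos(0.23529) ≈ 76.4°.

76.4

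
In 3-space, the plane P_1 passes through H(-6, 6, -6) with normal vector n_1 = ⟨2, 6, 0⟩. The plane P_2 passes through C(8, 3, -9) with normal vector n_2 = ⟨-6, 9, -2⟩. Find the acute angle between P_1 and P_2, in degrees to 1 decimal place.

P_1: n_1·r = n_1·H gives 2x + 6y = 24.
P_2: n_2·r = n_2·C gives -6x + 9y - 2z = -3.
cos θ = |n₁·n₂| / (|n₁||n₂|) = |42| / (√40 · √121).
θ = arccos(0.60371) ≈ 52.9°.

52.9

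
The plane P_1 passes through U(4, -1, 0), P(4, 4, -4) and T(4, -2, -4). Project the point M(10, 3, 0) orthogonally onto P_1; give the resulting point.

(4, 3, 0)

UP = (0, 5, -4), UT = (0, -1, -4); a normal to P_1 is UP × UT = (-24, 0, 0).
Using U: P_1 has equation -24x = -96.
Foot = M − λn with λ = (n·M − d)/|n|² = (-240 − (-96))/576 = -1/4.
Foot = (10, 3, 0) − (-1/4)·(-24, 0, 0) = (4, 3, 0).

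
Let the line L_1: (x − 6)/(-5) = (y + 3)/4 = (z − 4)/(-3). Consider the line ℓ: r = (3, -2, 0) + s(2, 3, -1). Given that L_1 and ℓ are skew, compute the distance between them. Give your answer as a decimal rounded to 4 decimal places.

2.5403

L_1 has direction (-5, 4, -3) through (6, -3, 4).
Common perpendicular direction n = (-5, 4, -3) × (2, 3, -1) = (5, -11, -23).
With w = (3, -2, 0) − (6, -3, 4) = (-3, 1, -4), w · n = 66.
Distance = |w · n| / |n| = |66| / √675 ≈ 2.5403.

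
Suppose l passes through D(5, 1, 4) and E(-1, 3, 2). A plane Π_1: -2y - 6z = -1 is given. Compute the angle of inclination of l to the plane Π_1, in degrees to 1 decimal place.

11.0

A direction vector for l is E − D = (-6, 2, -2).
sin θ = |n·v| / (|n||v|) = |8| / (√40 · √44) = 0.19069.
θ ≈ 11.0°.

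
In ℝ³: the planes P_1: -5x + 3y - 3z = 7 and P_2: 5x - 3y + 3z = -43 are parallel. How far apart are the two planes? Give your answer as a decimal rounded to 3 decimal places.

5.490

Rescale P_2 by 1/(-1): -5x + 3y - 3z = 43. Then distance = |7 − 43| / √43 ≈ 5.490.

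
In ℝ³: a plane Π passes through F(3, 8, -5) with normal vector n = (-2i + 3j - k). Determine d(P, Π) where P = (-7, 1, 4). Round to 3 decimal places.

2.673

Π: n·r = n·F gives -2x + 3y - z = 23.
n·P − d = (-2)·(-7) + (3)·(1) + (-1)·(4) − 23 = -10; |n| = √14.
Distance = |-10| / √14 = 10/√14 ≈ 2.673.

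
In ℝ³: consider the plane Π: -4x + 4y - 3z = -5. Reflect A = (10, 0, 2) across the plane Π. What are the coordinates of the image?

λ = (n·A − d)/|n|² = (-46 − (-5))/41 = -1.
Reflection = A − 2λn = (10, 0, 2) − (-2)·(-4, 4, -3) = (2, 8, -4).

(2, 8, -4)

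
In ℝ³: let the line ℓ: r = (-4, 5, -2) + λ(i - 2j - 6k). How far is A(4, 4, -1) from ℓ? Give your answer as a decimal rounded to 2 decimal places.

8.10

Taking (-4, 5, -2) on ℓ with direction v = (1, -2, -6): w = A − (-4, 5, -2) = (8, -1, 1), and w × v = (8, 49, -15).
Distance = |w × v| / |v| = √2690 / √41 ≈ 8.10.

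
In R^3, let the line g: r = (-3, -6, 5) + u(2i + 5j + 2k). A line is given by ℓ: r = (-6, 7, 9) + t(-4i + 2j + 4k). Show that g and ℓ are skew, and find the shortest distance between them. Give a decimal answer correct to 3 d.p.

Common perpendicular direction n = (2, 5, 2) × (-4, 2, 4) = (16, -16, 24).
With w = (-6, 7, 9) − (-3, -6, 5) = (-3, 13, 4), w · n = -160.
Since n ≠ 0 the lines are not parallel, and w · n = -160 ≠ 0 so they do not intersect; hence they are skew.
Distance = |w · n| / |n| = |-160| / √1088 ≈ 4.851.

4.851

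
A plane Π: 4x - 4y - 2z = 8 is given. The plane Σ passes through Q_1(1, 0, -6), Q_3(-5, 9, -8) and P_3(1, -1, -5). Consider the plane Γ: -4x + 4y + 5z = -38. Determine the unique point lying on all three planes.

Q_1Q_3 = (-6, 9, -2), Q_1P_3 = (0, -1, 1); a normal to Σ is Q_1Q_3 × Q_1P_3 = (7, 6, 6).
Using Q_1: Σ has equation 7x + 6y + 6z = -29.
Solving the 3×3 linear system 4x - 4y - 2z = 8, 7x + 6y + 6z = -29, -4x + 4y + 5z = -38 (e.g. by elimination or Cramer's rule, determinant = 156) gives (1, 4, -10).

(1, 4, -10)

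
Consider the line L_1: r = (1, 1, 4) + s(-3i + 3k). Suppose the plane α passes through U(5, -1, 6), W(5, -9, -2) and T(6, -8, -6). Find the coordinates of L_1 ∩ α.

(7, 1, -2)

UW = (0, -8, -8), UT = (1, -7, -12); a normal to α is UW × UT = (40, -8, 8).
Using U: α has equation 40x - 8y + 8z = 256.
Substitute r = (1, 1, 4) + t(-3, 0, 3) into the plane: 64 + (-96)t = 256, so t = -2.
Intersection: (1, 1, 4) + (-2)·(-3, 0, 3) = (7, 1, -2).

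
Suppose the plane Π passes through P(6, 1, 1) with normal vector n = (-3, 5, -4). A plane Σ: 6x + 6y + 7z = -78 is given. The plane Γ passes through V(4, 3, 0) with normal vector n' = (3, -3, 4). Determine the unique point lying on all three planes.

(-6, -7, 0)

Π: n·r = n·P gives -3x + 5y - 4z = -17.
Γ: n'·r = n'·V gives 3x - 3y + 4z = 3.
Solving the 3×3 linear system -3x + 5y - 4z = -17, 6x + 6y + 7z = -78, 3x - 3y + 4z = 3 (e.g. by elimination or Cramer's rule, determinant = -6) gives (-6, -7, 0).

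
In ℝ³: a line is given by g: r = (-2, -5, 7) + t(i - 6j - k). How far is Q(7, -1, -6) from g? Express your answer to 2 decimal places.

Taking (-2, -5, 7) on g with direction v = (1, -6, -1): w = Q − (-2, -5, 7) = (9, 4, -13), and w × v = (-82, -4, -58).
Distance = |w × v| / |v| = √10104 / √38 ≈ 16.31.

16.31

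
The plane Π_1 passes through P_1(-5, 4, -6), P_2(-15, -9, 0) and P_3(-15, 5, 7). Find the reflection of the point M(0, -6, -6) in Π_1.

(-10, -2, -14)

P_1P_2 = (-10, -13, 6), P_1P_3 = (-10, 1, 13); a normal to Π_1 is P_1P_2 × P_1P_3 = (-175, 70, -140).
Using P_1: Π_1 has equation -175x + 70y - 140z = 1995.
λ = (n·M − d)/|n|² = (420 − 1995)/55125 = -1/35.
Reflection = M − 2λn = (0, -6, -6) − (-2/35)·(-175, 70, -140) = (-10, -2, -14).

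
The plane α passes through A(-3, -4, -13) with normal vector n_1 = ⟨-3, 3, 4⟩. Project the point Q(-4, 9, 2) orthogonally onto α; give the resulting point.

α: n_1·r = n_1·A gives -3x + 3y + 4z = -55.
Foot = Q − λn with λ = (n·Q − d)/|n|² = (47 − (-55))/34 = 3.
Foot = (-4, 9, 2) − 3·(-3, 3, 4) = (5, 0, -10).

(5, 0, -10)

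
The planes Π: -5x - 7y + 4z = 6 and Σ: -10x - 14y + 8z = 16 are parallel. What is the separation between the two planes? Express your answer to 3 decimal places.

0.211

Rescale Σ by 1/2: -5x - 7y + 4z = 8. Then distance = |6 − 8| / √90 ≈ 0.211.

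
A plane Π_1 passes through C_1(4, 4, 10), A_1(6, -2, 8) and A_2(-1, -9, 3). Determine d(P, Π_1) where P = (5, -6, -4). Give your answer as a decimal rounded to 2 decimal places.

8.89

C_1A_1 = (2, -6, -2), C_1A_2 = (-5, -13, -7); a normal to Π_1 is C_1A_1 × C_1A_2 = (16, 24, -56).
Using C_1: Π_1 has equation 16x + 24y - 56z = -400.
n·P − d = (16)·(5) + (24)·(-6) + (-56)·(-4) − (-400) = 560; |n| = √3968.
Distance = |560| / √3968 = 560/√3968 ≈ 8.89.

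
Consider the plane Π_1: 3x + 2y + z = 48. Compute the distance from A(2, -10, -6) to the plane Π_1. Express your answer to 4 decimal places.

18.1738

n·A − d = (3)·(2) + (2)·(-10) + (1)·(-6) − 48 = -68; |n| = √14.
Distance = |-68| / √14 = 68/√14 ≈ 18.1738.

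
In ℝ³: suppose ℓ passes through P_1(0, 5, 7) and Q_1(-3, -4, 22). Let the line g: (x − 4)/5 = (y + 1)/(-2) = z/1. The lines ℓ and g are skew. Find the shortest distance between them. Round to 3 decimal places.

A direction vector for ℓ is Q_1 − P_1 = (-3, -9, 15).
g has direction (5, -2, 1) through (4, -1, 0).
Common perpendicular direction n = (-3, -9, 15) × (5, -2, 1) = (21, 78, 51).
With w = (4, -1, 0) − (0, 5, 7) = (4, -6, -7), w · n = -741.
Distance = |w · n| / |n| = |-741| / √9126 ≈ 7.757.

7.757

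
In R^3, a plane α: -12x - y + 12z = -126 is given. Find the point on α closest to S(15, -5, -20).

(3, -6, -8)

Foot = S − λn with λ = (n·S − d)/|n|² = (-415 − (-126))/289 = -1.
Foot = (15, -5, -20) − (-1)·(-12, -1, 12) = (3, -6, -8).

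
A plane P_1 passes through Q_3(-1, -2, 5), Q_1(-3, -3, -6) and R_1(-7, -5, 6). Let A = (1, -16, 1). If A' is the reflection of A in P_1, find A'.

Q_3Q_1 = (-2, -1, -11), Q_3R_1 = (-6, -3, 1); a normal to P_1 is Q_3Q_1 × Q_3R_1 = (-34, 68, 0).
Using Q_3: P_1 has equation -34x + 68y = -102.
λ = (n·A − d)/|n|² = (-1122 − (-102))/5780 = -3/17.
Reflection = A − 2λn = (1, -16, 1) − (-6/17)·(-34, 68, 0) = (-11, 8, 1).

(-11, 8, 1)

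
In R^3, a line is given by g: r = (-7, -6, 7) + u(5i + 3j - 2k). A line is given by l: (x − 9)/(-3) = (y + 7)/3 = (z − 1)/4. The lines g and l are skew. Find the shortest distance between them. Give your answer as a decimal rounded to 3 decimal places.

4.773

l has direction (-3, 3, 4) through (9, -7, 1).
Common perpendicular direction n = (5, 3, -2) × (-3, 3, 4) = (18, -14, 24).
With w = (9, -7, 1) − (-7, -6, 7) = (16, -1, -6), w · n = 158.
Distance = |w · n| / |n| = |158| / √1096 ≈ 4.773.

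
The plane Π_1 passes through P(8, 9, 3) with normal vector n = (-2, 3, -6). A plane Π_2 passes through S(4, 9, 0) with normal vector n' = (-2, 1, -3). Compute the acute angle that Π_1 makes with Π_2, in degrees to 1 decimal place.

17.3

Π_1: n·r = n·P gives -2x + 3y - 6z = -7.
Π_2: n'·r = n'·S gives -2x + y - 3z = 1.
cos θ = |n₁·n₂| / (|n₁||n₂|) = |25| / (√49 · √14).
θ = arccos(0.95450) ≈ 17.3°.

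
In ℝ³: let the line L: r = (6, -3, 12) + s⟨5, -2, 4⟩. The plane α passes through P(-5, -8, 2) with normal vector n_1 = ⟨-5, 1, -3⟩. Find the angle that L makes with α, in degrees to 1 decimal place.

α: n_1·r = n_1·P gives -5x + y - 3z = 11.
sin θ = |n·v| / (|n||v|) = |-39| / (√35 · √45) = 0.98271.
θ ≈ 79.3°.

79.3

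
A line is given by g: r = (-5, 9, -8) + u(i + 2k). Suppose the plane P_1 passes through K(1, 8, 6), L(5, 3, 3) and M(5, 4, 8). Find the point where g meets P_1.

KL = (4, -5, -3), KM = (4, -4, 2); a normal to P_1 is KL × KM = (-22, -20, 4).
Using K: P_1 has equation -22x - 20y + 4z = -158.
Substitute r = (-5, 9, -8) + t(1, 0, 2) into the plane: -102 + (-14)t = -158, so t = 4.
Intersection: (-5, 9, -8) + 4·(1, 0, 2) = (-1, 9, 0).

(-1, 9, 0)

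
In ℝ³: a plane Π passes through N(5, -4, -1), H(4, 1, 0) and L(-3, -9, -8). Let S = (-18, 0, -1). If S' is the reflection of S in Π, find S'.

NH = (-1, 5, 1), NL = (-8, -5, -7); a normal to Π is NH × NL = (-30, -15, 45).
Using N: Π has equation -30x - 15y + 45z = -135.
λ = (n·S − d)/|n|² = (495 − (-135))/3150 = 1/5.
Reflection = S − 2λn = (-18, 0, -1) − (2/5)·(-30, -15, 45) = (-6, 6, -19).

(-6, 6, -19)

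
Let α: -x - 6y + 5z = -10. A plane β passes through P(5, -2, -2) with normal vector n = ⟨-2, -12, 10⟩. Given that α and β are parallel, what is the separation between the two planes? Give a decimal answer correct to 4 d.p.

0.8890

β: n·r = n·P gives -2x - 12y + 10z = -6.
Rescale β by 1/2: -x - 6y + 5z = -3. Then distance = |-10 − (-3)| / √62 ≈ 0.8890.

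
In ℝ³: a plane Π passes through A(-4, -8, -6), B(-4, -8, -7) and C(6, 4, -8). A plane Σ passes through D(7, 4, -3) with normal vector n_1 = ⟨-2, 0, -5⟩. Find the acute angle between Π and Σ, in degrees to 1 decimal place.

AB = (0, 0, -1), AC = (10, 12, -2); a normal to Π is AB × AC = (12, -10, 0).
Using A: Π has equation 12x - 10y = 32.
Σ: n_1·r = n_1·D gives -2x - 5z = 1.
cos θ = |n₁·n₂| / (|n₁||n₂|) = |-24| / (√244 · √29).
θ = arccos(0.28531) ≈ 73.4°.

73.4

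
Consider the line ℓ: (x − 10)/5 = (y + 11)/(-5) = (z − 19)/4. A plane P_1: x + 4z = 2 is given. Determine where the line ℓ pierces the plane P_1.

ℓ has direction (5, -5, 4) through (10, -11, 19).
Substitute r = (10, -11, 19) + t(5, -5, 4) into the plane: 86 + 21t = 2, so t = -4.
Intersection: (10, -11, 19) + (-4)·(5, -5, 4) = (-10, 9, 3).

(-10, 9, 3)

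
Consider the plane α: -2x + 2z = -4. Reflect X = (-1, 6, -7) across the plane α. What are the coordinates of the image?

(-5, 6, -3)

λ = (n·X − d)/|n|² = (-12 − (-4))/8 = -1.
Reflection = X − 2λn = (-1, 6, -7) − (-2)·(-2, 0, 2) = (-5, 6, -3).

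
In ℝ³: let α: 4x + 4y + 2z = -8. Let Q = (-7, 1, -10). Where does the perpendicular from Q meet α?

(-3, 5, -8)

Foot = Q − λn with λ = (n·Q − d)/|n|² = (-44 − (-8))/36 = -1.
Foot = (-7, 1, -10) − (-1)·(4, 4, 2) = (-3, 5, -8).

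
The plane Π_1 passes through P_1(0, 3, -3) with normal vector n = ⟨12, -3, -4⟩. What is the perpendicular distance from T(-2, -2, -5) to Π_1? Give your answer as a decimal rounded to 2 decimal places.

Π_1: n·r = n·P_1 gives 12x - 3y - 4z = 3.
n·T − d = (12)·(-2) + (-3)·(-2) + (-4)·(-5) − 3 = -1; |n| = √169.
Distance = |-1| / √169 = 1/√169 ≈ 0.08.

0.08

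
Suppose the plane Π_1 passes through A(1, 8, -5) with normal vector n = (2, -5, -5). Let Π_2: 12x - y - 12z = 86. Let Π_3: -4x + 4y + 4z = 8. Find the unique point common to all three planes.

Π_1: n·r = n·A gives 2x - 5y - 5z = -13.
Solving the 3×3 linear system 2x - 5y - 5z = -13, 12x - y - 12z = 86, -4x + 4y + 4z = 8 (e.g. by elimination or Cramer's rule, determinant = -132) gives (1, 10, -7).

(1, 10, -7)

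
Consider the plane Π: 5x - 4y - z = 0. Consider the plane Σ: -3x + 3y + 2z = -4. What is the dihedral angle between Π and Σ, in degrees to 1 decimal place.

17.4

cos θ = |n₁·n₂| / (|n₁||n₂|) = |-29| / (√42 · √22).
θ = arccos(0.95403) ≈ 17.4°.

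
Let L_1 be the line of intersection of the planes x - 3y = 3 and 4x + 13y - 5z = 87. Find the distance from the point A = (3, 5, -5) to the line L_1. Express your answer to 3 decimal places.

Direction of L_1: (1, -3, 0) × (4, 13, -5) = (15, 5, 25).
A point on L_1: solving the two plane equations with x = 9 gives (9, 2, -5).
Taking (9, 2, -5) on L_1 with direction v = (15, 5, 25): w = A − (9, 2, -5) = (-6, 3, 0), and w × v = (75, 150, -75).
Distance = |w × v| / |v| = √33750 / √875 ≈ 6.211.

6.211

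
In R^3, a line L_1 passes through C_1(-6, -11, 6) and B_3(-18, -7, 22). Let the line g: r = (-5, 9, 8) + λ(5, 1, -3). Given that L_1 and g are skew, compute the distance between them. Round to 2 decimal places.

A direction vector for L_1 is B_3 − C_1 = (-12, 4, 16).
Common perpendicular direction n = (-12, 4, 16) × (5, 1, -3) = (-28, 44, -32).
With w = (-5, 9, 8) − (-6, -11, 6) = (1, 20, 2), w · n = 788.
Distance = |w · n| / |n| = |788| / √3744 ≈ 12.88.

12.88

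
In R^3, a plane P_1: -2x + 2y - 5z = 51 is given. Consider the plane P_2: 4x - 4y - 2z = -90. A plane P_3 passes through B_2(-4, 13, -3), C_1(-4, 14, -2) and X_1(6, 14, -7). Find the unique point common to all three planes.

B_2C_1 = (0, 1, 1), B_2X_1 = (10, 1, -4); a normal to P_3 is B_2C_1 × B_2X_1 = (-5, 10, -10).
Using B_2: P_3 has equation -5x + 10y - 10z = 180.
Solving the 3×3 linear system -2x + 2y - 5z = 51, 4x - 4y - 2z = -90, -5x + 10y - 10z = 180 (e.g. by elimination or Cramer's rule, determinant = -120) gives (-12, 11, -1).

(-12, 11, -1)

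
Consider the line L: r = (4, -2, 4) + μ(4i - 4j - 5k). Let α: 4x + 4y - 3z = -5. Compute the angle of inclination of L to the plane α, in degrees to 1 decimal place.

sin θ = |n·v| / (|n||v|) = |15| / (√41 · √57) = 0.31029.
θ ≈ 18.1°.

18.1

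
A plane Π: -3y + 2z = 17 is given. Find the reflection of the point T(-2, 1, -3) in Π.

λ = (n·T − d)/|n|² = (-9 − 17)/13 = -2.
Reflection = T − 2λn = (-2, 1, -3) − (-4)·(0, -3, 2) = (-2, -11, 5).

(-2, -11, 5)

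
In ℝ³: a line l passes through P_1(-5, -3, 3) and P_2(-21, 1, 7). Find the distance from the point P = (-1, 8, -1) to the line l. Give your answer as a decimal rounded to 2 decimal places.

A direction vector for l is P_2 − P_1 = (-16, 4, 4).
Taking (-5, -3, 3) on l with direction v = (-16, 4, 4): w = P − (-5, -3, 3) = (4, 11, -4), and w × v = (60, 48, 192).
Distance = |w × v| / |v| = √42768 / √288 ≈ 12.19.

12.19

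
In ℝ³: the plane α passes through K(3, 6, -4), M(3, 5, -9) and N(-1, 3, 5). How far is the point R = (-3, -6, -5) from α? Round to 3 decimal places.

KM = (0, -1, -5), KN = (-4, -3, 9); a normal to α is KM × KN = (-24, 20, -4).
Using K: α has equation -24x + 20y - 4z = 64.
n·R − d = (-24)·(-3) + (20)·(-6) + (-4)·(-5) − 64 = -92; |n| = √992.
Distance = |-92| / √992 = 92/√992 ≈ 2.921.

2.921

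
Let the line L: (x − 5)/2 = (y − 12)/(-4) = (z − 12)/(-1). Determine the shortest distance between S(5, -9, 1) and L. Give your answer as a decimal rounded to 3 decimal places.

L has direction (2, -4, -1) through (5, 12, 12).
Taking (5, 12, 12) on L with direction v = (2, -4, -1): w = S − (5, 12, 12) = (0, -21, -11), and w × v = (-23, -22, 42).
Distance = |w × v| / |v| = √2777 / √21 ≈ 11.499.

11.499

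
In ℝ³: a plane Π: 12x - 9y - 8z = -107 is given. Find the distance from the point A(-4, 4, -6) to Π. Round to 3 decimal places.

n·A − d = (12)·(-4) + (-9)·(4) + (-8)·(-6) − (-107) = 71; |n| = √289.
Distance = |71| / √289 = 71/√289 ≈ 4.176.

4.176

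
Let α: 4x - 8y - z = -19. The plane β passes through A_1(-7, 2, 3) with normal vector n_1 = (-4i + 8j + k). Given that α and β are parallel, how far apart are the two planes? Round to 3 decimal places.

β: n_1·r = n_1·A_1 gives -4x + 8y + z = 47.
Rescale β by 1/(-1): 4x - 8y - z = -47. Then distance = |-19 − (-47)| / √81 ≈ 3.111.

3.111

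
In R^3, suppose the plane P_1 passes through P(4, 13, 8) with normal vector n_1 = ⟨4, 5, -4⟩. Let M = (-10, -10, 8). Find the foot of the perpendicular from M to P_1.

(2, 5, -4)

P_1: n_1·r = n_1·P gives 4x + 5y - 4z = 49.
Foot = M − λn with λ = (n·M − d)/|n|² = (-122 − 49)/57 = -3.
Foot = (-10, -10, 8) − (-3)·(4, 5, -4) = (2, 5, -4).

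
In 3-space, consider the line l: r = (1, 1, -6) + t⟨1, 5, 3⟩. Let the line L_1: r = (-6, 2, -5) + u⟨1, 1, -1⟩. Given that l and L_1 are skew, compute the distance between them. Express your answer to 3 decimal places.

5.715

Common perpendicular direction n = (1, 5, 3) × (1, 1, -1) = (-8, 4, -4).
With w = (-6, 2, -5) − (1, 1, -6) = (-7, 1, 1), w · n = 56.
Distance = |w · n| / |n| = |56| / √96 ≈ 5.715.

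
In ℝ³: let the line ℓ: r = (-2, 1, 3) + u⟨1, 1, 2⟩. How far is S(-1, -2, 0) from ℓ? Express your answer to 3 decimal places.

Taking (-2, 1, 3) on ℓ with direction v = (1, 1, 2): w = S − (-2, 1, 3) = (1, -3, -3), and w × v = (-3, -5, 4).
Distance = |w × v| / |v| = √50 / √6 ≈ 2.887.

2.887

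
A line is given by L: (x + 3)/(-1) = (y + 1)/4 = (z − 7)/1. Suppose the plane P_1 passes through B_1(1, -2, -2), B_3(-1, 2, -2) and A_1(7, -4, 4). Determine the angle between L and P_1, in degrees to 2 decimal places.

1.61

L has direction (-1, 4, 1) through (-3, -1, 7).
B_1B_3 = (-2, 4, 0), B_1A_1 = (6, -2, 6); a normal to P_1 is B_1B_3 × B_1A_1 = (24, 12, -20).
Using B_1: P_1 has equation 24x + 12y - 20z = 40.
sin θ = |n·v| / (|n||v|) = |4| / (√1120 · √18) = 0.02817.
θ ≈ 1.61°.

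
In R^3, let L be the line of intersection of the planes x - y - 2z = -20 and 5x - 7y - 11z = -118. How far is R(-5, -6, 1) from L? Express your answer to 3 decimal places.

Direction of L: (1, -1, -2) × (5, -7, -11) = (-3, 1, -2).
A point on L: solving the two plane equations with x = -2 gives (-2, 6, 6).
Taking (-2, 6, 6) on L with direction v = (-3, 1, -2): w = R − (-2, 6, 6) = (-3, -12, -5), and w × v = (29, 9, -39).
Distance = |w × v| / |v| = √2443 / √14 ≈ 13.210.

13.210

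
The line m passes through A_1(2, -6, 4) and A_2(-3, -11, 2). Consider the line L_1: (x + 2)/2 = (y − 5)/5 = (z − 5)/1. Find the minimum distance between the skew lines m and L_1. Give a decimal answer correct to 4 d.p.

A direction vector for m is A_2 − A_1 = (-5, -5, -2).
L_1 has direction (2, 5, 1) through (-2, 5, 5).
Common perpendicular direction n = (-5, -5, -2) × (2, 5, 1) = (5, 1, -15).
With w = (-2, 5, 5) − (2, -6, 4) = (-4, 11, 1), w · n = -24.
Distance = |w · n| / |n| = |-24| / √251 ≈ 1.5149.

1.5149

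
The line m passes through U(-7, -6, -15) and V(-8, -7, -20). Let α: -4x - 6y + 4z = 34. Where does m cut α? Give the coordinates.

(-4, -3, 0)

A direction vector for m is V − U = (-1, -1, -5).
Substitute r = (-7, -6, -15) + t(-1, -1, -5) into the plane: 4 + (-10)t = 34, so t = -3.
Intersection: (-7, -6, -15) + (-3)·(-1, -1, -5) = (-4, -3, 0).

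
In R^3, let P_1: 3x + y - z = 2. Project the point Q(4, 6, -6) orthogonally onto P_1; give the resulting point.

(-2, 4, -4)

Foot = Q − λn with λ = (n·Q − d)/|n|² = (24 − 2)/11 = 2.
Foot = (4, 6, -6) − 2·(3, 1, -1) = (-2, 4, -4).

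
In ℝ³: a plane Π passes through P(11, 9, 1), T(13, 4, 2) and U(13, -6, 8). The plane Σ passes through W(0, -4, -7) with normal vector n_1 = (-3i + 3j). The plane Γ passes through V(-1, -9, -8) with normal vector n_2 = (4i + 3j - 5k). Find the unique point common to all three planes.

(8, 4, 7)

PT = (2, -5, 1), PU = (2, -15, 7); a normal to Π is PT × PU = (-20, -12, -20).
Using P: Π has equation -20x - 12y - 20z = -348.
Σ: n_1·r = n_1·W gives -3x + 3y = -12.
Γ: n_2·r = n_2·V gives 4x + 3y - 5z = 9.
Solving the 3×3 linear system -20x - 12y - 20z = -348, -3x + 3y = -12, 4x + 3y - 5z = 9 (e.g. by elimination or Cramer's rule, determinant = 900) gives (8, 4, 7).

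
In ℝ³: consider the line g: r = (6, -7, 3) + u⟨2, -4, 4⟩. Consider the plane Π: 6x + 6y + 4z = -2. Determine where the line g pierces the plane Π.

(2, 1, -5)

Substitute r = (6, -7, 3) + t(2, -4, 4) into the plane: 6 + 4t = -2, so t = -2.
Intersection: (6, -7, 3) + (-2)·(2, -4, 4) = (2, 1, -5).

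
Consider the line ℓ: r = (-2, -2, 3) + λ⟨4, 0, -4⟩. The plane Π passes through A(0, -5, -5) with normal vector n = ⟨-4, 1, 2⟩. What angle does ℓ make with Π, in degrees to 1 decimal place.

Π: n·r = n·A gives -4x + y + 2z = -15.
sin θ = |n·v| / (|n||v|) = |-24| / (√21 · √32) = 0.92582.
θ ≈ 67.8°.

67.8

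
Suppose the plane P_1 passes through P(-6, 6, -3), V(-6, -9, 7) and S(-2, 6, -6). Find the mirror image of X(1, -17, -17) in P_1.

(19, -1, 7)

PV = (0, -15, 10), PS = (4, 0, -3); a normal to P_1 is PV × PS = (45, 40, 60).
Using P: P_1 has equation 45x + 40y + 60z = -210.
λ = (n·X − d)/|n|² = (-1655 − (-210))/7225 = -1/5.
Reflection = X − 2λn = (1, -17, -17) − (-2/5)·(45, 40, 60) = (19, -1, 7).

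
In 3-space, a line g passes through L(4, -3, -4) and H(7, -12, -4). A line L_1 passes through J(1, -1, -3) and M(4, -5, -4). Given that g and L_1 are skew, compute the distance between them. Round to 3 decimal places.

0.338

A direction vector for g is H − L = (3, -9, 0).
A direction vector for L_1 is M − J = (3, -4, -1).
Common perpendicular direction n = (3, -9, 0) × (3, -4, -1) = (9, 3, 15).
With w = (1, -1, -3) − (4, -3, -4) = (-3, 2, 1), w · n = -6.
Distance = |w · n| / |n| = |-6| / √315 ≈ 0.338.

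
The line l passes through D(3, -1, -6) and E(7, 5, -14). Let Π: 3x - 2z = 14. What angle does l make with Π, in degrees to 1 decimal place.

46.1

A direction vector for l is E − D = (4, 6, -8).
sin θ = |n·v| / (|n||v|) = |28| / (√13 · √116) = 0.72104.
θ ≈ 46.1°.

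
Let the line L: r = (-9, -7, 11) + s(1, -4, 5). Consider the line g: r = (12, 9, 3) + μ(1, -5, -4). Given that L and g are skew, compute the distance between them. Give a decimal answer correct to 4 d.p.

Common perpendicular direction n = (1, -4, 5) × (1, -5, -4) = (41, 9, -1).
With w = (12, 9, 3) − (-9, -7, 11) = (21, 16, -8), w · n = 1013.
Distance = |w · n| / |n| = |1013| / √1763 ≈ 24.1259.

24.1259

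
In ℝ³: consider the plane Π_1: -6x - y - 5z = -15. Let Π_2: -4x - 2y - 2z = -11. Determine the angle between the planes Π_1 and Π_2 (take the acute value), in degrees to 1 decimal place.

cos θ = |n₁·n₂| / (|n₁||n₂|) = |36| / (√62 · √24).
θ = arccos(0.93326) ≈ 21.1°.

21.1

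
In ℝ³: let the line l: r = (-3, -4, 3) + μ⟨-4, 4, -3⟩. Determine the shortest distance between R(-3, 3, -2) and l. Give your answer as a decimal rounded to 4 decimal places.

5.3761

Taking (-3, -4, 3) on l with direction v = (-4, 4, -3): w = R − (-3, -4, 3) = (0, 7, -5), and w × v = (-1, 20, 28).
Distance = |w × v| / |v| = √1185 / √41 ≈ 5.3761.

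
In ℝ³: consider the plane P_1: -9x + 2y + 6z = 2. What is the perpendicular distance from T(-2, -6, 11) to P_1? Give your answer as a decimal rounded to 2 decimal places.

6.36

n·T − d = (-9)·(-2) + (2)·(-6) + (6)·(11) − 2 = 70; |n| = √121.
Distance = |70| / √121 = 70/√121 ≈ 6.36.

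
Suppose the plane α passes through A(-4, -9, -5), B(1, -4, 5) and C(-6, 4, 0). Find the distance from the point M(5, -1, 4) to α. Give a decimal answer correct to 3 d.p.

4.610

AB = (5, 5, 10), AC = (-2, 13, 5); a normal to α is AB × AC = (-105, -45, 75).
Using A: α has equation -105x - 45y + 75z = 450.
n·M − d = (-105)·(5) + (-45)·(-1) + (75)·(4) − 450 = -630; |n| = √18675.
Distance = |-630| / √18675 = 630/√18675 ≈ 4.610.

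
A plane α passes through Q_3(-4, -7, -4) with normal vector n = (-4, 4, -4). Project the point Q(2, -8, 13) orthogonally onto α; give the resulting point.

α: n·r = n·Q_3 gives -4x + 4y - 4z = 4.
Foot = Q − λn with λ = (n·Q − d)/|n|² = (-92 − 4)/48 = -2.
Foot = (2, -8, 13) − (-2)·(-4, 4, -4) = (-6, 0, 5).

(-6, 0, 5)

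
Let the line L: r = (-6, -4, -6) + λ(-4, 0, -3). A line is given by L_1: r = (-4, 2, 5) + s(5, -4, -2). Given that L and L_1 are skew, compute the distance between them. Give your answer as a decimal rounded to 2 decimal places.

Common perpendicular direction n = (-4, 0, -3) × (5, -4, -2) = (-12, -23, 16).
With w = (-4, 2, 5) − (-6, -4, -6) = (2, 6, 11), w · n = 14.
Distance = |w · n| / |n| = |14| / √929 ≈ 0.46.

0.46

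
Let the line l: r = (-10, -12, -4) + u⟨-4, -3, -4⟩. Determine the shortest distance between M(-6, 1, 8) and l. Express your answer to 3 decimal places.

8.381

Taking (-10, -12, -4) on l with direction v = (-4, -3, -4): w = M − (-10, -12, -4) = (4, 13, 12), and w × v = (-16, -32, 40).
Distance = |w × v| / |v| = √2880 / √41 ≈ 8.381.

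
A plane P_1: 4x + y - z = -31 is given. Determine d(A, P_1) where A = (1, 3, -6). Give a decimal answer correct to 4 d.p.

10.3709

n·A − d = (4)·(1) + (1)·(3) + (-1)·(-6) − (-31) = 44; |n| = √18.
Distance = |44| / √18 = 44/√18 ≈ 10.3709.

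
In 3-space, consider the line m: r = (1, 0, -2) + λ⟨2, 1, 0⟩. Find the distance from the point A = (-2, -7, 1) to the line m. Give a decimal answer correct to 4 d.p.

Taking (1, 0, -2) on m with direction v = (2, 1, 0): w = A − (1, 0, -2) = (-3, -7, 3), and w × v = (-3, 6, 11).
Distance = |w × v| / |v| = √166 / √5 ≈ 5.7619.

5.7619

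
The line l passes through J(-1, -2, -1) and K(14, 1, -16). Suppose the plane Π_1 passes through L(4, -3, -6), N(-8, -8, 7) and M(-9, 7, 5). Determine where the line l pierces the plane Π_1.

(-6, -3, 4)

A direction vector for l is K − J = (15, 3, -15).
LN = (-12, -5, 13), LM = (-13, 10, 11); a normal to Π_1 is LN × LM = (-185, -37, -185).
Using L: Π_1 has equation -185x - 37y - 185z = 481.
Substitute r = (-1, -2, -1) + t(15, 3, -15) into the plane: 444 + (-111)t = 481, so t = -1/3.
Intersection: (-1, -2, -1) + (-1/3)·(15, 3, -15) = (-6, -3, 4).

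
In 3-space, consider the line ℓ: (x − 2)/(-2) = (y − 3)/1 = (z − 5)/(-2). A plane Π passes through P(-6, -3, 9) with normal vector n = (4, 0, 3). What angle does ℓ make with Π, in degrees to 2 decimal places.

ℓ has direction (-2, 1, -2) through (2, 3, 5).
Π: n·r = n·P gives 4x + 3z = 3.
sin θ = |n·v| / (|n||v|) = |-14| / (√25 · √9) = 0.93333.
θ ≈ 68.96°.

68.96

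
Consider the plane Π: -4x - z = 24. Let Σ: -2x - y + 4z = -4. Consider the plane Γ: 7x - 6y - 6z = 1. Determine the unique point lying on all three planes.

Solving the 3×3 linear system -4x - z = 24, -2x - y + 4z = -4, 7x - 6y - 6z = 1 (e.g. by elimination or Cramer's rule, determinant = -139) gives (-5, -2, -4).

(-5, -2, -4)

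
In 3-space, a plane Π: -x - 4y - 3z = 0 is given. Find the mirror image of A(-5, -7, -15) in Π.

λ = (n·A − d)/|n|² = (78 − 0)/26 = 3.
Reflection = A − 2λn = (-5, -7, -15) − 6·(-1, -4, -3) = (1, 17, 3).

(1, 17, 3)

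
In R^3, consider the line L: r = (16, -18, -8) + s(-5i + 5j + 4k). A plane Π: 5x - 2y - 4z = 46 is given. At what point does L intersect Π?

Substitute r = (16, -18, -8) + t(-5, 5, 4) into the plane: 148 + (-51)t = 46, so t = 2.
Intersection: (16, -18, -8) + 2·(-5, 5, 4) = (6, -8, 0).

(6, -8, 0)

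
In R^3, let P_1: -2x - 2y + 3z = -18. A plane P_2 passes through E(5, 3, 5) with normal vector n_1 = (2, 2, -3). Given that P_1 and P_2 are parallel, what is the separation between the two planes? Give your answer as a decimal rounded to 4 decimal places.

4.1231

P_2: n_1·r = n_1·E gives 2x + 2y - 3z = 1.
Rescale P_2 by 1/(-1): -2x - 2y + 3z = -1. Then distance = |-18 − (-1)| / √17 ≈ 4.1231.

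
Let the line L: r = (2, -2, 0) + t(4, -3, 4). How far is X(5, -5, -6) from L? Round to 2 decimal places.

7.33

Taking (2, -2, 0) on L with direction v = (4, -3, 4): w = X − (2, -2, 0) = (3, -3, -6), and w × v = (-30, -36, 3).
Distance = |w × v| / |v| = √2205 / √41 ≈ 7.33.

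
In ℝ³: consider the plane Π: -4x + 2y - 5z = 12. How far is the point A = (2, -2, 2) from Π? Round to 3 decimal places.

n·A − d = (-4)·(2) + (2)·(-2) + (-5)·(2) − 12 = -34; |n| = √45.
Distance = |-34| / √45 = 34/√45 ≈ 5.068.

5.068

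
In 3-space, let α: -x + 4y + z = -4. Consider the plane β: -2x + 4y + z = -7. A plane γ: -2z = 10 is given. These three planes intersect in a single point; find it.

(3, 1, -5)

Solving the 3×3 linear system -x + 4y + z = -4, -2x + 4y + z = -7, -2z = 10 (e.g. by elimination or Cramer's rule, determinant = -8) gives (3, 1, -5).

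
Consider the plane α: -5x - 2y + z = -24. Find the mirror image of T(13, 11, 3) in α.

(-7, 3, 7)

λ = (n·T − d)/|n|² = (-84 − (-24))/30 = -2.
Reflection = T − 2λn = (13, 11, 3) − (-4)·(-5, -2, 1) = (-7, 3, 7).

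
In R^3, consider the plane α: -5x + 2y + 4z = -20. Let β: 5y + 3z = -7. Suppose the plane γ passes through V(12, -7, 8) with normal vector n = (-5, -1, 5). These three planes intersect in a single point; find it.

γ: n·r = n·V gives -5x - y + 5z = -13.
Solving the 3×3 linear system -5x + 2y + 4z = -20, 5y + 3z = -7, -5x - y + 5z = -13 (e.g. by elimination or Cramer's rule, determinant = -70) gives (4, -2, 1).

(4, -2, 1)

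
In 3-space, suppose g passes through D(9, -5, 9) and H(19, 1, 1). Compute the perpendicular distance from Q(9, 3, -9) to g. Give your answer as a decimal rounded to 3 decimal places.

14.272

A direction vector for g is H − D = (10, 6, -8).
Taking (9, -5, 9) on g with direction v = (10, 6, -8): w = Q − (9, -5, 9) = (0, 8, -18), and w × v = (44, -180, -80).
Distance = |w × v| / |v| = √40736 / √200 ≈ 14.272.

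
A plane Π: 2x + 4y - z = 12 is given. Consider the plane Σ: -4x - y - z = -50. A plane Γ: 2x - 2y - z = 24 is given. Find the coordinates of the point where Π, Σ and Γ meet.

(12, -2, 4)

Solving the 3×3 linear system 2x + 4y - z = 12, -4x - y - z = -50, 2x - 2y - z = 24 (e.g. by elimination or Cramer's rule, determinant = -36) gives (12, -2, 4).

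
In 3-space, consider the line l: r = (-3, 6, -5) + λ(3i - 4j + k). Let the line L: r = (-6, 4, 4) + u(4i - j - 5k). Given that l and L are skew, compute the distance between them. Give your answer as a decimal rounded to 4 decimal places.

0.5135

Common perpendicular direction n = (3, -4, 1) × (4, -1, -5) = (21, 19, 13).
With w = (-6, 4, 4) − (-3, 6, -5) = (-3, -2, 9), w · n = 16.
Distance = |w · n| / |n| = |16| / √971 ≈ 0.5135.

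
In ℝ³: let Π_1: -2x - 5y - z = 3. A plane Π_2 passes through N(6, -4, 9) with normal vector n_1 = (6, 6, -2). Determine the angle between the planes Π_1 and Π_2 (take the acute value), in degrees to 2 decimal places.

Π_2: n_1·r = n_1·N gives 6x + 6y - 2z = -6.
cos θ = |n₁·n₂| / (|n₁||n₂|) = |-40| / (√30 · √76).
θ = arccos(0.83771) ≈ 33.10°.

33.10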